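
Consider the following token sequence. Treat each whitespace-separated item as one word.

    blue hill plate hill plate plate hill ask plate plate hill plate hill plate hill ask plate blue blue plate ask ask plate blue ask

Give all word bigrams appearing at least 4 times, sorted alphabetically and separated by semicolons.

hill plate; plate hill

Bigram counts meeting the condition (at least 4 times):
  hill plate: 4
  plate hill: 5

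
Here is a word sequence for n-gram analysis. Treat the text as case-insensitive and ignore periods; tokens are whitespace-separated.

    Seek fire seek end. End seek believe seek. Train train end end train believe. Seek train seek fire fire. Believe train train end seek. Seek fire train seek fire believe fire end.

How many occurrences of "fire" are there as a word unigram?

6

Scanning the 32 tokens for "fire":
  position 2: fire
  position 18: fire
  position 19: fire
  position 26: fire
  position 29: fire
  position 31: fire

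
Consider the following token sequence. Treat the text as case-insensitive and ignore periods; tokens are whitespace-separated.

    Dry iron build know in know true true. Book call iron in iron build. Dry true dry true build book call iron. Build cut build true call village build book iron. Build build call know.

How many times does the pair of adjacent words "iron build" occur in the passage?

Scanning the 34 overlapping bigram windows for "iron build":
  position 2–3: iron build
  position 13–14: iron build
  position 22–23: iron build
  position 31–32: iron build

4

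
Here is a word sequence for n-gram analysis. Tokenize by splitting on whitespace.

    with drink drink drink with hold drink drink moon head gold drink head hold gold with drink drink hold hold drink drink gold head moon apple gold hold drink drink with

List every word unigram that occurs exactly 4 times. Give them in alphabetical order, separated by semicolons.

Unigram counts meeting the condition (exactly 4 times):
  gold: 4
  with: 4

gold; with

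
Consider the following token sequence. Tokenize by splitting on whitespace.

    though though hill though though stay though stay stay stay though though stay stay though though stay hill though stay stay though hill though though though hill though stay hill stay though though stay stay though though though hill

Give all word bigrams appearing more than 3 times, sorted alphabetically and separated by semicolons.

Bigram counts meeting the condition (more than 3 times):
  hill though: 4
  stay stay: 5
  stay though: 6
  though hill: 4
  though stay: 7
  though though: 9

hill though; stay stay; stay though; though hill; though stay; though though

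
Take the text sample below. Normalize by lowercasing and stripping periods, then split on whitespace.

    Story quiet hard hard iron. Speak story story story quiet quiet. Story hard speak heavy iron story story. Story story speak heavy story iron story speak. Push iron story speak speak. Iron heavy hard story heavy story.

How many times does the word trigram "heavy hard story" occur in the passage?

1

Scanning the 35 overlapping trigram windows for "heavy hard story":
  position 33–35: heavy hard story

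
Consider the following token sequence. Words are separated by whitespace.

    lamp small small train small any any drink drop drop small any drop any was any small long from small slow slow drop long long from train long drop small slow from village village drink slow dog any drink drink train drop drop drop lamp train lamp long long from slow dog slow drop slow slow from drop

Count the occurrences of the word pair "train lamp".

Scanning the 57 overlapping bigram windows for "train lamp":
  position 46–47: train lamp

1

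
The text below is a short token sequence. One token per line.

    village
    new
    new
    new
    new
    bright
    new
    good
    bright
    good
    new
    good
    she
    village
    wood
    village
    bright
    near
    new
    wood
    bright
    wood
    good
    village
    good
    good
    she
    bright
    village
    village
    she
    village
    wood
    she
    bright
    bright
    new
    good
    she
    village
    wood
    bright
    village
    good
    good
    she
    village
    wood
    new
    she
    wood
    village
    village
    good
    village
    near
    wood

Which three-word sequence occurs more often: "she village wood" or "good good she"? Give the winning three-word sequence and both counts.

"she village wood": 4 occurrences
"good good she": 2 occurrences

"she village wood" (4 vs 2)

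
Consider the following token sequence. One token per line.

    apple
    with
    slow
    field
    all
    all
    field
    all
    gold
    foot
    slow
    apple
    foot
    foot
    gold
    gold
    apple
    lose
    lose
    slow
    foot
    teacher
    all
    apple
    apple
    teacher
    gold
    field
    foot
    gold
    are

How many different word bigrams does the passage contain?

28

31 tokens → 30 bigram windows in total.
Repeated bigrams (each contributes count−1 duplicates):
  field all: 2
  foot gold: 2
2 duplicate windows → 30 − 2 = 28 distinct.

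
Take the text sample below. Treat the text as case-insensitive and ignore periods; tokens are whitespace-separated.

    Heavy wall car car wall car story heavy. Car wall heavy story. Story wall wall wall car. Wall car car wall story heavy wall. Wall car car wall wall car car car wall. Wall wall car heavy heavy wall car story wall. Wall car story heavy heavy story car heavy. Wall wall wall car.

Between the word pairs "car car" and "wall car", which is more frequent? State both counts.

"car car": 5 occurrences
"wall car": 10 occurrences

"wall car" (10 vs 5)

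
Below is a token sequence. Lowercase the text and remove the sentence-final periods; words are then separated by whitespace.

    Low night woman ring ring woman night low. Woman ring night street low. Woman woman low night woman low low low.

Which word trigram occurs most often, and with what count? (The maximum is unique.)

Trigram frequencies (highest first):
  low night woman: 2
  night woman ring: 1
  woman ring ring: 1
  ring ring woman: 1
  ring woman night: 1
  woman night low: 1
  … (12 more, each ≤ 1)

"low night woman", 2 times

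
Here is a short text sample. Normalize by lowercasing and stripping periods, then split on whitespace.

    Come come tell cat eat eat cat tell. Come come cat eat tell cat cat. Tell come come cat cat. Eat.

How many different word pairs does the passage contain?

21 tokens → 20 bigram windows in total.
Repeated bigrams (each contributes count−1 duplicates):
  cat eat: 3
  come come: 3
  cat cat: 2
  cat tell: 2
  come cat: 2
  tell cat: 2
  tell come: 2
9 duplicate windows → 20 − 9 = 11 distinct.

11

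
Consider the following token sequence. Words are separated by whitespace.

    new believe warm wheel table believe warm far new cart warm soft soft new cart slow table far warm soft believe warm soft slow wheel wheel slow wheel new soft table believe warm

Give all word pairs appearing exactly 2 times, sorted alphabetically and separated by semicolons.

Bigram counts meeting the condition (exactly 2 times):
  new cart: 2
  slow wheel: 2
  table believe: 2

new cart; slow wheel; table believe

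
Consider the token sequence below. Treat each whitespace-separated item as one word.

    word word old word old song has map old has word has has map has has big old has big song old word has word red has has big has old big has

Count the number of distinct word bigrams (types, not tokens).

33 tokens → 32 bigram windows in total.
Repeated bigrams (each contributes count−1 duplicates):
  has big: 3
  has has: 3
  big has: 2
  has map: 2
  has word: 2
  old has: 2
  old word: 2
  word has: 2
  … (1 more repeated)
11 duplicate windows → 32 − 11 = 21 distinct.

21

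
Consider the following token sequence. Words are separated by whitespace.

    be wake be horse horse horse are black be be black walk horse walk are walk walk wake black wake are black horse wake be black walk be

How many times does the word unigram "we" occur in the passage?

0

Scanning the 28 tokens for "we":
  (none found)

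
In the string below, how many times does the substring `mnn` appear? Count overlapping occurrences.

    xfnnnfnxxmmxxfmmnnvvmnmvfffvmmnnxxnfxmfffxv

Sliding a length-3 window over the 43 characters (41 positions):
  position 16–18: mnn
  position 30–32: mnn

2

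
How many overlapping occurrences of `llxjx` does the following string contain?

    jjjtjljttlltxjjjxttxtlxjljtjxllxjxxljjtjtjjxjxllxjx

Sliding a length-5 window over the 51 characters (47 positions):
  position 30–34: llxjx
  position 47–51: llxjx

2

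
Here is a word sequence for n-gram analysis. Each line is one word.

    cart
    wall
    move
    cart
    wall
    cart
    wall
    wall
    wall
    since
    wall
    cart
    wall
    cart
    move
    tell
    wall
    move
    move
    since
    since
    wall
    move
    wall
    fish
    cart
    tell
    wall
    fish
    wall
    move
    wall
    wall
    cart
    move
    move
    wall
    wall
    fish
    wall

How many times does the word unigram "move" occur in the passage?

8

Scanning the 40 tokens for "move":
  position 3: move
  position 15: move
  position 18: move
  position 19: move
  position 23: move
  position 31: move
  position 35: move
  position 36: move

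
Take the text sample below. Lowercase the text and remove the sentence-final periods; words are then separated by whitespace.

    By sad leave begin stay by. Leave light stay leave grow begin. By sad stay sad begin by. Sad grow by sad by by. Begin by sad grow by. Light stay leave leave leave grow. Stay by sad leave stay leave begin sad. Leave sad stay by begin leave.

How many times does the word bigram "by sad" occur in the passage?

6

Scanning the 48 overlapping bigram windows for "by sad":
  position 1–2: by sad
  position 13–14: by sad
  position 18–19: by sad
  position 21–22: by sad
  position 26–27: by sad
  position 37–38: by sad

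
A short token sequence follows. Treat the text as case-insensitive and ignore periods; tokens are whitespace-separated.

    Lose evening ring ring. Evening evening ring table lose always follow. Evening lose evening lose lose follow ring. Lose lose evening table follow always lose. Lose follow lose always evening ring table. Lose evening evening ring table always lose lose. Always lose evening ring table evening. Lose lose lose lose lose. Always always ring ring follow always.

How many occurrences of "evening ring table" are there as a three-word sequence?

4

Scanning the 55 overlapping trigram windows for "evening ring table":
  position 6–8: evening ring table
  position 30–32: evening ring table
  position 35–37: evening ring table
  position 43–45: evening ring table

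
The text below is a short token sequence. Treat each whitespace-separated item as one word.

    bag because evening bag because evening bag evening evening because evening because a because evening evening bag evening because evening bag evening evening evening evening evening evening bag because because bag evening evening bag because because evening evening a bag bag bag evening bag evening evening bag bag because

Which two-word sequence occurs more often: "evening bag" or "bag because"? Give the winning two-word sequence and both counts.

"evening bag" (8 vs 5)

"evening bag": 8 occurrences
"bag because": 5 occurrences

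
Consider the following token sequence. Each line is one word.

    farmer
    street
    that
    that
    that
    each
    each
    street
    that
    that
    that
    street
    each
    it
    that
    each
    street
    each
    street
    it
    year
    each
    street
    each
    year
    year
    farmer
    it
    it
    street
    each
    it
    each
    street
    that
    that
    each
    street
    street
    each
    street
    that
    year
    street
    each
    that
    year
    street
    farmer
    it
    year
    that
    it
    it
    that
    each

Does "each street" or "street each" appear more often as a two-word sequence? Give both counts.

"each street": 7 occurrences
"street each": 6 occurrences

"each street" (7 vs 6)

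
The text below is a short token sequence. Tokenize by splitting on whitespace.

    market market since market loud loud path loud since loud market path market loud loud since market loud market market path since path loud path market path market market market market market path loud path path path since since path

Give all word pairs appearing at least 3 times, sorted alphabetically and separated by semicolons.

loud path; market loud; market market; market path; path loud; path market

Bigram counts meeting the condition (at least 3 times):
  loud path: 3
  market loud: 3
  market market: 6
  market path: 4
  path loud: 3
  path market: 3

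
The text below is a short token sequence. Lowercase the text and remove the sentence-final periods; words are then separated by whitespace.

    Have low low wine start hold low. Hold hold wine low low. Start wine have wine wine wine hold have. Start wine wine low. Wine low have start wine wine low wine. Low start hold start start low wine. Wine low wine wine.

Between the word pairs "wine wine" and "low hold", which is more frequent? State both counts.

"wine wine" (6 vs 1)

"wine wine": 6 occurrences
"low hold": 1 occurrence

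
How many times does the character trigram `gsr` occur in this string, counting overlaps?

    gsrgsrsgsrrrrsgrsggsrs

4

Sliding a length-3 window over the 22 characters (20 positions):
  position 1–3: gsr
  position 4–6: gsr
  position 8–10: gsr
  position 19–21: gsr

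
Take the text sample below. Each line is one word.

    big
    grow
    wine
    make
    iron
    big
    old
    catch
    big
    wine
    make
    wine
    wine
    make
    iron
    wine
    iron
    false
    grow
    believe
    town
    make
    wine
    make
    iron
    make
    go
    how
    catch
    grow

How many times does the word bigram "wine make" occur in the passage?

Scanning the 29 overlapping bigram windows for "wine make":
  position 3–4: wine make
  position 10–11: wine make
  position 13–14: wine make
  position 23–24: wine make

4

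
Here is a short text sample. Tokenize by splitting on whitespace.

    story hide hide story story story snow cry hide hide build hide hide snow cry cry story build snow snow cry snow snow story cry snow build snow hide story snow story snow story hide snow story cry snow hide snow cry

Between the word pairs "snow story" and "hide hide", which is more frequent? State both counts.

"snow story" (4 vs 3)

"snow story": 4 occurrences
"hide hide": 3 occurrences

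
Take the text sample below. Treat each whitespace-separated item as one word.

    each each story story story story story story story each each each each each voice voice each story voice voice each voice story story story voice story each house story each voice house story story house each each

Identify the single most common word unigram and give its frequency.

Unigram frequencies (highest first):
  story: 15
  each: 13
  voice: 7
  house: 3

"story", 15 times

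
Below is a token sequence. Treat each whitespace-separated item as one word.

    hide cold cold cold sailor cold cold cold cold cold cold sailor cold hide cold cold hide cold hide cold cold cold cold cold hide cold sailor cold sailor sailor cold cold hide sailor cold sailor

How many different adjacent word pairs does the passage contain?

7

36 tokens → 35 bigram windows in total.
Repeated bigrams (each contributes count−1 duplicates):
  cold cold: 13
  cold hide: 5
  cold sailor: 5
  hide cold: 5
  sailor cold: 5
28 duplicate windows → 35 − 28 = 7 distinct.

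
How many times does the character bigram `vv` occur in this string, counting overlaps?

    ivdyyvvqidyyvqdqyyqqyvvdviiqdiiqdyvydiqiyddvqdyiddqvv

3

Sliding a length-2 window over the 53 characters (52 positions):
  position 6–7: vv
  position 22–23: vv
  position 52–53: vv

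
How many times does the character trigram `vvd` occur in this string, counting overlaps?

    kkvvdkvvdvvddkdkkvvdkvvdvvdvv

6

Sliding a length-3 window over the 29 characters (27 positions):
  position 3–5: vvd
  position 7–9: vvd
  position 10–12: vvd
  position 18–20: vvd
  position 22–24: vvd
  position 25–27: vvd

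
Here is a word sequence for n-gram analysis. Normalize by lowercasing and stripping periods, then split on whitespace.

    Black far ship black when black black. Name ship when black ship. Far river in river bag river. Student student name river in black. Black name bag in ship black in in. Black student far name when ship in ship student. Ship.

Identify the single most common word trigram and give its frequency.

Trigram frequencies (highest first):
  black black name: 2
  black far ship: 1
  far ship black: 1
  ship black when: 1
  black when black: 1
  when black black: 1
  … (33 more, each ≤ 1)

"black black name", 2 times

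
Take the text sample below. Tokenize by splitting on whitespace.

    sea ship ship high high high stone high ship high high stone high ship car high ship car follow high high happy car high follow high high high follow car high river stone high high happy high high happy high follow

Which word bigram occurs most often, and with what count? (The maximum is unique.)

"high high", 8 times

Bigram frequencies (highest first):
  high high: 8
  stone high: 3
  high ship: 3
  car high: 3
  high happy: 3
  high follow: 3
  … (12 more, each ≤ 2)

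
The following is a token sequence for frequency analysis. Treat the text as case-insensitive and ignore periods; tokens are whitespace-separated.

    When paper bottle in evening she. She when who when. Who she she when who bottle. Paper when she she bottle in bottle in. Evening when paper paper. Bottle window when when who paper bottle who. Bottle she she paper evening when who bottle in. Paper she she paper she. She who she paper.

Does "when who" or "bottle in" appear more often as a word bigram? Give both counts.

"when who": 5 occurrences
"bottle in": 4 occurrences

"when who" (5 vs 4)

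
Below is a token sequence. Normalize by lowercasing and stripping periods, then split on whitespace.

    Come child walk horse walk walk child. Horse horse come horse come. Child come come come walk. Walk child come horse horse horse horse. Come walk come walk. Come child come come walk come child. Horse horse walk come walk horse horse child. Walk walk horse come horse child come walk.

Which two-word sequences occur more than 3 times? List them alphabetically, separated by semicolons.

Bigram counts meeting the condition (more than 3 times):
  child come: 4
  come child: 4
  come walk: 6
  horse come: 4
  horse horse: 6
  walk come: 4

child come; come child; come walk; horse come; horse horse; walk come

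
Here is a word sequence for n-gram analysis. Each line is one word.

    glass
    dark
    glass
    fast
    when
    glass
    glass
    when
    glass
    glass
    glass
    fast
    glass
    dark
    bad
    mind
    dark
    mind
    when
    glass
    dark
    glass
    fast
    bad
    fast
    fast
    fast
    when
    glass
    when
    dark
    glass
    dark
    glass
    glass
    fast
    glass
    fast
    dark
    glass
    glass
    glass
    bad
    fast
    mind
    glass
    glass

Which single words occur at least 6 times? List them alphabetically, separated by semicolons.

dark; fast; glass

Unigram counts meeting the condition (at least 6 times):
  dark: 7
  fast: 9
  glass: 20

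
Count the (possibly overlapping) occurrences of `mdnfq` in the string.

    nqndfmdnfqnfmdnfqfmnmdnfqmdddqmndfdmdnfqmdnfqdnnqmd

5

Sliding a length-5 window over the 51 characters (47 positions):
  position 6–10: mdnfq
  position 13–17: mdnfq
  position 21–25: mdnfq
  position 36–40: mdnfq
  position 41–45: mdnfq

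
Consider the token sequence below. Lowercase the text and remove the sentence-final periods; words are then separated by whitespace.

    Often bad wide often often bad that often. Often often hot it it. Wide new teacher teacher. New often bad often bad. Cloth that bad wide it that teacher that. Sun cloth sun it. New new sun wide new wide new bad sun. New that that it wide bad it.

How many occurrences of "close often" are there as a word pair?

0

Scanning the 49 overlapping bigram windows for "close often":
  (none found)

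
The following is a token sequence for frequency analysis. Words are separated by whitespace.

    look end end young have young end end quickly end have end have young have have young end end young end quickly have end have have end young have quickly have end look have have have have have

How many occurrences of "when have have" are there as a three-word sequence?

Scanning the 36 overlapping trigram windows for "when have have":
  (none found)

0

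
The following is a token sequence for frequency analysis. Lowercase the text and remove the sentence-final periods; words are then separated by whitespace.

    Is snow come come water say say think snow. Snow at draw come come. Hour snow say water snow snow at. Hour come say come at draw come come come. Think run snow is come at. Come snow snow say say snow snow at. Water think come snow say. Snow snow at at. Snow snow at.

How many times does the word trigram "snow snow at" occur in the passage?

Scanning the 54 overlapping trigram windows for "snow snow at":
  position 9–11: snow snow at
  position 19–21: snow snow at
  position 42–44: snow snow at
  position 50–52: snow snow at
  position 54–56: snow snow at

5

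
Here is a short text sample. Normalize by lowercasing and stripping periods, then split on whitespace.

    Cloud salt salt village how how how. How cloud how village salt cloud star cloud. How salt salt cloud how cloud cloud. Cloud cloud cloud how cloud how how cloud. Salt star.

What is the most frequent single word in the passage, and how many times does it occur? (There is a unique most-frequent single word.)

Unigram frequencies (highest first):
  cloud: 12
  how: 10
  salt: 6
  village: 2
  star: 2

"cloud", 12 times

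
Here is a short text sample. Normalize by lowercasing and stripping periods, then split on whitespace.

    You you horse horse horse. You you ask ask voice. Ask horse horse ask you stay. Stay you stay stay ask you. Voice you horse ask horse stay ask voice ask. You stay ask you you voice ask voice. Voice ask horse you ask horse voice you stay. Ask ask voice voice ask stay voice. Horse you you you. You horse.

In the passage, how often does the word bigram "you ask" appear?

Scanning the 60 overlapping bigram windows for "you ask":
  position 7–8: you ask
  position 43–44: you ask

2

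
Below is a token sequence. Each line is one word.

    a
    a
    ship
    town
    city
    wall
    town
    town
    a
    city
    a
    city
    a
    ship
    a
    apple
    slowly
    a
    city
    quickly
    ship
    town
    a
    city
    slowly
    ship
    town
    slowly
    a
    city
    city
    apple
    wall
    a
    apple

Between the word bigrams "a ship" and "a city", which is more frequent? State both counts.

"a city" (5 vs 2)

"a ship": 2 occurrences
"a city": 5 occurrences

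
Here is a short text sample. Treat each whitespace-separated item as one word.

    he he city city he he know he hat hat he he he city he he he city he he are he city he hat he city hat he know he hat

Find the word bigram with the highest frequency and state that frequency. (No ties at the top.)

"he he", 7 times

Bigram frequencies (highest first):
  he he: 7
  he city: 5
  city he: 4
  he hat: 3
  hat he: 3
  he know: 2
  … (6 more, each ≤ 2)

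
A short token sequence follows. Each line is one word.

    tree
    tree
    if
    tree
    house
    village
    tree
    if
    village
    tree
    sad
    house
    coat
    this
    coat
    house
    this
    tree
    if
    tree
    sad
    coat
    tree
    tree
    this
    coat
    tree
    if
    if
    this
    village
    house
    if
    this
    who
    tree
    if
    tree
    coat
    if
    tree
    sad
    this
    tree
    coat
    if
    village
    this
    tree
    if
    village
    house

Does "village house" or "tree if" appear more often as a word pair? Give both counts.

"tree if" (6 vs 2)

"village house": 2 occurrences
"tree if": 6 occurrences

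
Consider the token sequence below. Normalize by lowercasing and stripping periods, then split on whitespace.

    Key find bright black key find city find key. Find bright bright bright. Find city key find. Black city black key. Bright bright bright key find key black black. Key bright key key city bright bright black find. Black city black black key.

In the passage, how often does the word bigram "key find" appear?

5

Scanning the 42 overlapping bigram windows for "key find":
  position 1–2: key find
  position 5–6: key find
  position 9–10: key find
  position 16–17: key find
  position 25–26: key find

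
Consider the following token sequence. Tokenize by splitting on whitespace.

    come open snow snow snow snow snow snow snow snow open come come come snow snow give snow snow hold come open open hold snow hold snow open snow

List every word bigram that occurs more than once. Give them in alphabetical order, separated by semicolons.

come come; come open; hold snow; open snow; snow hold; snow open; snow snow

Bigram counts meeting the condition (more than once):
  come come: 2
  come open: 2
  hold snow: 2
  open snow: 2
  snow hold: 2
  snow open: 2
  snow snow: 9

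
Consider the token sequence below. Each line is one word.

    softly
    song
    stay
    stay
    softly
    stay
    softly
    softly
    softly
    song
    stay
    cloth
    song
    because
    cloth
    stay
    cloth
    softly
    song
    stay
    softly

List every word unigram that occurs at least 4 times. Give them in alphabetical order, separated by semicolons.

softly; song; stay

Unigram counts meeting the condition (at least 4 times):
  softly: 7
  song: 4
  stay: 6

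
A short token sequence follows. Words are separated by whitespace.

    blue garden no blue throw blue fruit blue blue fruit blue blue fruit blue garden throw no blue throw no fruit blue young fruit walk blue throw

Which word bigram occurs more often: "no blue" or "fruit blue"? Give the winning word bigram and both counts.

"fruit blue" (4 vs 2)

"no blue": 2 occurrences
"fruit blue": 4 occurrences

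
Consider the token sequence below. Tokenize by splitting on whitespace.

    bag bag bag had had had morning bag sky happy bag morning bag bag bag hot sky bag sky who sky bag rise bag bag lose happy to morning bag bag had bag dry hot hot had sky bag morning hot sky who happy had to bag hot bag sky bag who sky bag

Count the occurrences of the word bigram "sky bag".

5

Scanning the 53 overlapping bigram windows for "sky bag":
  position 17–18: sky bag
  position 21–22: sky bag
  position 38–39: sky bag
  position 50–51: sky bag
  position 53–54: sky bag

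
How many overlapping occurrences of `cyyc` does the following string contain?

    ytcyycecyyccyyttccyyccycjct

Sliding a length-4 window over the 27 characters (24 positions):
  position 3–6: cyyc
  position 8–11: cyyc
  position 18–21: cyyc

3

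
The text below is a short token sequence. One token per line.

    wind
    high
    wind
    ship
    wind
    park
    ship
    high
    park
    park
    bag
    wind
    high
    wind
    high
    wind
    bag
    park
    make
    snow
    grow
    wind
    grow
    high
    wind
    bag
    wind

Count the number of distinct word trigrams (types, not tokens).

27 tokens → 25 trigram windows in total.
Repeated trigrams (each contributes count−1 duplicates):
  wind high wind: 3
  high wind bag: 2
3 duplicate windows → 25 − 3 = 22 distinct.

22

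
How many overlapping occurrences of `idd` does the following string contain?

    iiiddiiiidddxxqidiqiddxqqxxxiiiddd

4

Sliding a length-3 window over the 34 characters (32 positions):
  position 3–5: idd
  position 9–11: idd
  position 20–22: idd
  position 31–33: idd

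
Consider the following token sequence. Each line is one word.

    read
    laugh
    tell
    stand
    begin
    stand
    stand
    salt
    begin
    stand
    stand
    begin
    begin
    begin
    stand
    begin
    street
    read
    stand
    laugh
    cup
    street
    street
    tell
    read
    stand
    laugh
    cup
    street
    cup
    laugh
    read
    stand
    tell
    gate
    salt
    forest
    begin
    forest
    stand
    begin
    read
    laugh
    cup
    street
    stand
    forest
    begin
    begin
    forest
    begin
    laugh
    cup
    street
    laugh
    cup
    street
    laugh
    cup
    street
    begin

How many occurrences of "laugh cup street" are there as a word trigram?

6

Scanning the 59 overlapping trigram windows for "laugh cup street":
  position 20–22: laugh cup street
  position 27–29: laugh cup street
  position 43–45: laugh cup street
  position 52–54: laugh cup street
  position 55–57: laugh cup street
  position 58–60: laugh cup street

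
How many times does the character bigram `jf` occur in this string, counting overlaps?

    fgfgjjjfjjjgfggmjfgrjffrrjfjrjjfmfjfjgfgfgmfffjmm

6

Sliding a length-2 window over the 49 characters (48 positions):
  position 7–8: jf
  position 17–18: jf
  position 21–22: jf
  position 26–27: jf
  position 31–32: jf
  position 35–36: jf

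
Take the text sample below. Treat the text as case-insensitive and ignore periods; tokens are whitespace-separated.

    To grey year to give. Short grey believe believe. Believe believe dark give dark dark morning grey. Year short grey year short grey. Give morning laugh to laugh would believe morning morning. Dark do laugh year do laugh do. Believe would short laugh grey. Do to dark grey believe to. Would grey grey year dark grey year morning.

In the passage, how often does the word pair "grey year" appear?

5

Scanning the 57 overlapping bigram windows for "grey year":
  position 2–3: grey year
  position 17–18: grey year
  position 20–21: grey year
  position 53–54: grey year
  position 56–57: grey year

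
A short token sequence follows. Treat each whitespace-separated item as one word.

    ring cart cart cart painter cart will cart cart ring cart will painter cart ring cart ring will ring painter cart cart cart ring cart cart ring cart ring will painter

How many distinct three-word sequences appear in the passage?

20

31 tokens → 29 trigram windows in total.
Repeated trigrams (each contributes count−1 duplicates):
  cart ring cart: 4
  cart cart ring: 3
  cart cart cart: 2
  cart ring will: 2
  ring cart cart: 2
  ring cart ring: 2
9 duplicate windows → 29 − 9 = 20 distinct.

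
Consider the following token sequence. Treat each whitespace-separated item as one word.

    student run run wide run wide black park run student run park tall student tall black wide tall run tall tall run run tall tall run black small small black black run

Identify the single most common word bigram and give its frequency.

"tall run", 3 times

Bigram frequencies (highest first):
  tall run: 3
  student run: 2
  run run: 2
  run wide: 2
  run tall: 2
  tall tall: 2
  … (18 more, each ≤ 1)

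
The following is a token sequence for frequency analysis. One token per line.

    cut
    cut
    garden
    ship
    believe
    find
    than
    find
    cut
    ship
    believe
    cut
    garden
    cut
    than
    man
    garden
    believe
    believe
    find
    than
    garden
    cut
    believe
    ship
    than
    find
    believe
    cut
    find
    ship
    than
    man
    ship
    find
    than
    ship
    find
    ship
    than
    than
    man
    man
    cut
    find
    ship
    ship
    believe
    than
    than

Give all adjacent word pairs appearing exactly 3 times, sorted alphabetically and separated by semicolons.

find ship; find than; ship believe; ship than; than man

Bigram counts meeting the condition (exactly 3 times):
  find ship: 3
  find than: 3
  ship believe: 3
  ship than: 3
  than man: 3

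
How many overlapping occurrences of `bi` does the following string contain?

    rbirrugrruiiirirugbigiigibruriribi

3

Sliding a length-2 window over the 34 characters (33 positions):
  position 2–3: bi
  position 19–20: bi
  position 33–34: bi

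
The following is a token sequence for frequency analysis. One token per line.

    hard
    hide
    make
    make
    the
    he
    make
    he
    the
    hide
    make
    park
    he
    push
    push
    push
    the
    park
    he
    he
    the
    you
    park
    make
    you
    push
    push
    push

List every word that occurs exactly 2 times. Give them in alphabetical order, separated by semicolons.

hide; you

Unigram counts meeting the condition (exactly 2 times):
  hide: 2
  you: 2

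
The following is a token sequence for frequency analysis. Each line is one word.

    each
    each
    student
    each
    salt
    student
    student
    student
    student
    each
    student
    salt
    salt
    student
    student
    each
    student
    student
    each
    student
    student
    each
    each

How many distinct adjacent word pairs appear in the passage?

8

23 tokens → 22 bigram windows in total.
Repeated bigrams (each contributes count−1 duplicates):
  student student: 6
  student each: 5
  each student: 4
  each each: 2
  salt student: 2
14 duplicate windows → 22 − 14 = 8 distinct.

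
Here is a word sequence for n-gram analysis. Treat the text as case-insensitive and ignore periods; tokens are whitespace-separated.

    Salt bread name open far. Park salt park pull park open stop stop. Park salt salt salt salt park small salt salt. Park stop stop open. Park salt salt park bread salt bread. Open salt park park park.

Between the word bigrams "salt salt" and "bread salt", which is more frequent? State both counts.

"salt salt": 5 occurrences
"bread salt": 1 occurrence

"salt salt" (5 vs 1)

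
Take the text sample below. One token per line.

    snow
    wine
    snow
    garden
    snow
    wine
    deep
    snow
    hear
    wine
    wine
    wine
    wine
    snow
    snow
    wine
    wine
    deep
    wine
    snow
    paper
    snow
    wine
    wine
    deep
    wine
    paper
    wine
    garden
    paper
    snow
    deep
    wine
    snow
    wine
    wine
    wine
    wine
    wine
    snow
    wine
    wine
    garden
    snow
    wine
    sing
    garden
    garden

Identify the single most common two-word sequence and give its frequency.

Bigram frequencies (highest first):
  wine wine: 10
  snow wine: 7
  wine snow: 5
  wine deep: 3
  deep wine: 3
  garden snow: 2
  … (15 more, each ≤ 2)

"wine wine", 10 times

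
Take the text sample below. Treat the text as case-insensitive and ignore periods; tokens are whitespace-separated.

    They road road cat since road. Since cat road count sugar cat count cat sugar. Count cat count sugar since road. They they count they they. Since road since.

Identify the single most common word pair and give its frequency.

"since road", 3 times

Bigram frequencies (highest first):
  since road: 3
  road since: 2
  count sugar: 2
  cat count: 2
  count cat: 2
  they they: 2
  … (15 more, each ≤ 1)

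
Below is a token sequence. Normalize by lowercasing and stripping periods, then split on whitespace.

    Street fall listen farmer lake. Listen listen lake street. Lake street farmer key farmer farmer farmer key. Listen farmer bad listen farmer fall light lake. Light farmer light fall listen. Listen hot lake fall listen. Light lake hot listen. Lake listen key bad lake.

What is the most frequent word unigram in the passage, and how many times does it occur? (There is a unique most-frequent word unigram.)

Unigram frequencies (highest first):
  listen: 10
  farmer: 8
  lake: 8
  fall: 4
  light: 4
  street: 3
  … (3 more, each ≤ 3)

"listen", 10 times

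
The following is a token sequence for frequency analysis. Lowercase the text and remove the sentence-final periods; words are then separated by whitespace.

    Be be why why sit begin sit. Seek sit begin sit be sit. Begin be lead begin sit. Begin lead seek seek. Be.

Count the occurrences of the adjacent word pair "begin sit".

Scanning the 22 overlapping bigram windows for "begin sit":
  position 6–7: begin sit
  position 10–11: begin sit
  position 17–18: begin sit

3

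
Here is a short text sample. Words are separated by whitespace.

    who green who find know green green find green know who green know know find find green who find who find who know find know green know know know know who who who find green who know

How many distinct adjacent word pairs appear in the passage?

37 tokens → 36 bigram windows in total.
Repeated bigrams (each contributes count−1 duplicates):
  know know: 4
  who find: 4
  find green: 3
  green know: 3
  green who: 3
  find know: 2
  find who: 2
  know find: 2
  … (5 more repeated)
20 duplicate windows → 36 − 20 = 16 distinct.

16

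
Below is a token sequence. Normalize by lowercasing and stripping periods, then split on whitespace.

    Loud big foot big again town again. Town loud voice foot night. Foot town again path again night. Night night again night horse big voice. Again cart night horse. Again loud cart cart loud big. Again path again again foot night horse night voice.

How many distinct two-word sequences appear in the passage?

32

44 tokens → 43 bigram windows in total.
Repeated bigrams (each contributes count−1 duplicates):
  night horse: 3
  again night: 2
  again path: 2
  again town: 2
  big again: 2
  foot night: 2
  loud big: 2
  night night: 2
  … (2 more repeated)
11 duplicate windows → 43 − 11 = 32 distinct.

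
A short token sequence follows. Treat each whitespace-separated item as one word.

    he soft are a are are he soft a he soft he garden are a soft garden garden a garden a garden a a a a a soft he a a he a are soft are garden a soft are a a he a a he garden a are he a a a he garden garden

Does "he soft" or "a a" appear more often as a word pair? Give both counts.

"he soft": 3 occurrences
"a a": 9 occurrences

"a a" (9 vs 3)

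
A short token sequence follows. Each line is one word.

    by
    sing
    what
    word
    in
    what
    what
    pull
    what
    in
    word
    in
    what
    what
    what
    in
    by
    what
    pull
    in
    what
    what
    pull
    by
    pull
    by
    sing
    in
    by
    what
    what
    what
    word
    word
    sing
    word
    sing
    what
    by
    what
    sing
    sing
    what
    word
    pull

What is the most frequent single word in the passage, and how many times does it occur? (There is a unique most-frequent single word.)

"what", 16 times

Unigram frequencies (highest first):
  what: 16
  by: 6
  sing: 6
  word: 6
  in: 6
  pull: 5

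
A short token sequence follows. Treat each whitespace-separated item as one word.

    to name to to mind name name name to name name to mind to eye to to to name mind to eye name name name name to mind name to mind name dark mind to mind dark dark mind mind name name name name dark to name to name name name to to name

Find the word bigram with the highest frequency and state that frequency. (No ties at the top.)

"name name", 11 times

Bigram frequencies (highest first):
  name name: 11
  name to: 7
  to name: 6
  to mind: 5
  to to: 4
  mind name: 4
  … (11 more, each ≤ 3)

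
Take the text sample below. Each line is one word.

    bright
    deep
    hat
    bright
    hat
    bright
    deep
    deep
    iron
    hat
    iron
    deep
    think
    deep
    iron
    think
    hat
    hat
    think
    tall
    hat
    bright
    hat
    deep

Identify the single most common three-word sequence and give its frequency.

Trigram frequencies (highest first):
  hat bright hat: 2
  bright deep hat: 1
  deep hat bright: 1
  bright hat bright: 1
  hat bright deep: 1
  bright deep deep: 1
  … (15 more, each ≤ 1)

"hat bright hat", 2 times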